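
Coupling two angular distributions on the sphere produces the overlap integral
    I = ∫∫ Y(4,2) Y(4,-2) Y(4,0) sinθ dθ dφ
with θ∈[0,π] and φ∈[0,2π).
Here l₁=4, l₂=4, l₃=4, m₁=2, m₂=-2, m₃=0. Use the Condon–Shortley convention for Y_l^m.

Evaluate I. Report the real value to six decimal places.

Rules hold: Σm=0, L=12 even, 0≤4≤8.
N = 9·9·9 = 729
Δ = 4!·4!·4!/13! = 1/450450
Racah Σ t=0..4: t=0:+1/13824 t=1:−1/216 t=2:+1/64 t=3:−1/216 t=4:+1/13824 = 5/768
⇒ 3j(4 4 4; 0 0 0)² = 18/1001, sgn +1
Racah Σ t=0..2: t=0:+1/384 t=1:−1/216 t=2:+1/2304 = -11/6912
⇒ 3j(4 4 4; 2 -2 0)² = 11/1638, sgn -1
4πI² = N·(3j₀)²·(3jₘ)² = 729/8281
I = -1·√(0.0880328/4π) = -0.08369845

-0.083698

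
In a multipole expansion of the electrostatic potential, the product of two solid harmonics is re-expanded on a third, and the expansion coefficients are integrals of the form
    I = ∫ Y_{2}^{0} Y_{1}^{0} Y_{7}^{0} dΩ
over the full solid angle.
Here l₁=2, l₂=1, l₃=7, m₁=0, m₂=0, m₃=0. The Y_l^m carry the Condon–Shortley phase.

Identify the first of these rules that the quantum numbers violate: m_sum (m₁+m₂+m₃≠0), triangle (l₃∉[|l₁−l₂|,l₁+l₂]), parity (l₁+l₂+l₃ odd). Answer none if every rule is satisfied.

m₁+m₂+m₃ = 0 + 0 + 0 = 0  ✓
triangle: |2−1|=1 ≤ l₃=7 ≤ 2+1=3  ✗
parity: l₁+l₂+l₃ = 10 is even

triangle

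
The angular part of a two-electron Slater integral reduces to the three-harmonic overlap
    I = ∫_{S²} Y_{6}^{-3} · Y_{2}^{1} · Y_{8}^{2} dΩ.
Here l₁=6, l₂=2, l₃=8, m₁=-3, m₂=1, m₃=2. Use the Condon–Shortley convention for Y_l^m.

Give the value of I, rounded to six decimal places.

0.120013

Rules hold: Σm=0, L=16 even, 4≤8≤8.
N = 13·5·17 = 1105
Δ = 0!·12!·4!/17! = 1/30940
Racah Σ t=0..0: t=0:+1/2073600 = 1/2073600
⇒ 3j(6 2 8; 0 0 0)² = 28/1105, sgn +1
Racah Σ t=0..0: t=0:+1/13063680 = 1/13063680
⇒ 3j(6 2 8; -3 1 2)² = 10/1547, sgn +1
4πI² = N·(3j₀)²·(3jₘ)² = 40/221
I = +1·√(0.180995/4π) = 0.12001318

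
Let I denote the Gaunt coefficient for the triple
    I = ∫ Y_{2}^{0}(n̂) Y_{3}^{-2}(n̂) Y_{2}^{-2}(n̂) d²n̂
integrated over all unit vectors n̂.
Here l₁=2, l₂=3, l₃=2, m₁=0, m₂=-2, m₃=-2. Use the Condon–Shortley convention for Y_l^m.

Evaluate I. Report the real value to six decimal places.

0.000000

m-sum = 0 − 2 − 2 = -4 ≠ 0 ⇒ I = 0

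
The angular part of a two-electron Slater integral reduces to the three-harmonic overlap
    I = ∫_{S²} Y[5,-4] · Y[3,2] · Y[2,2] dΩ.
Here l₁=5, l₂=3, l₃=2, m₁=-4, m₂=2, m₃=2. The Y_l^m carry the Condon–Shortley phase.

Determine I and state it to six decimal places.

0.268967

m-sum 0 ✓  L=10 even ✓  2≤2≤8 ✓
Π(2lᵢ+1) = 11×7×5 = 385
triangle coeff Δ(5,3,2) = 1/2310
Σ_t [3,3]: t=3:−1/144 = -1/144
(3j)²=10/231 [(5 3 2; 0 0 0)], sign=-1
Σ_t [5,5]: t=5:−1/2880 = -1/2880
(3j)²=3/55 [(5 3 2; -4 2 2)], sign=-1
⇒ 4πI² = 10/11
I = (+1)√(10/11/(4π)) = 0.26896683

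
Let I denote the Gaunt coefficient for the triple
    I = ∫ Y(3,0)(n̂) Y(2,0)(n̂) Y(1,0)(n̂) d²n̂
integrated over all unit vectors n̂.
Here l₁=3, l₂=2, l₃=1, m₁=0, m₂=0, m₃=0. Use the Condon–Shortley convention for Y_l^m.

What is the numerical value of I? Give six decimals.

0.247767

Checks pass: Σm=0; 6 even; l₃=1∈[1,5].
(2·3+1)(2·2+1)(2·1+1) = 105
Δ: 4! 2! 0! / 7! → 1/105
sum: t=2:+1/4 = 1/4
3j²(3 2 1; 0 0 0) = Δ·Π!·Σ² = 3/35  (sign -1)
(m-triple is (0,0,0) — same symbol as above.)
combine: 4πI² = 105·3/35·3/35 = 27/35
take √, sign +1: I = 0.24776670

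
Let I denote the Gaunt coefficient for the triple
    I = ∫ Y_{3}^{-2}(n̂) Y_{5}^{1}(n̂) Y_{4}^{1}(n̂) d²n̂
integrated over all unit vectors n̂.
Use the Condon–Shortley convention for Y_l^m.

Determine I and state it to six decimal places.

0.138239

Checks pass: Σm=0; 12 even; l₃=4∈[2,8].
(2·3+1)(2·5+1)(2·4+1) = 693
Δ: 4! 2! 6! / 13! → 1/180180
sum: t=1:−1/576 t=2:+1/144 t=3:−1/576 = 1/288
3j²(3 5 4; 0 0 0) = Δ·Π!·Σ² = 20/1001  (sign +1)
sum: t=3:−1/432 t=4:+1/1152 = -5/3456
3j²(3 5 4; -2 1 1) = Δ·Π!·Σ² = 625/36036  (sign +1)
combine: 4πI² = 693·20/1001·625/36036 = 3125/13013
take √, sign +1: I = 0.13823925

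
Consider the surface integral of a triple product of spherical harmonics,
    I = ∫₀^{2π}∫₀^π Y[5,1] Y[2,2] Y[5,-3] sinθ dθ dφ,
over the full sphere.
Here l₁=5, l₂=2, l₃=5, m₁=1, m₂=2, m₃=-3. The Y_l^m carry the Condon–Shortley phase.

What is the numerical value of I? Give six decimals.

Rules hold: Σm=0, L=12 even, 3≤5≤7.
N = 11·5·11 = 605
Δ = 2!·8!·2!/13! = 1/38610
Racah Σ t=0..2: t=0:+1/2880 t=1:−1/576 t=2:+1/2880 = -1/960
⇒ 3j(5 2 5; 0 0 0)² = 10/429, sgn +1
Racah Σ t=2..2: t=2:+1/5760 = 1/5760
⇒ 3j(5 2 5; 1 2 -3)² = 56/2145, sgn +1
4πI² = N·(3j₀)²·(3jₘ)² = 560/1521
I = +1·√(0.368179/4π) = 0.17116875

0.171169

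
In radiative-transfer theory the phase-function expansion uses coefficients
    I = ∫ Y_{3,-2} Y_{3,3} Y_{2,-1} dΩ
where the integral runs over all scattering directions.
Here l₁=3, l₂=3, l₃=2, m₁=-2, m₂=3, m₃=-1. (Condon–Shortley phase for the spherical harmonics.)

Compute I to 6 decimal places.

-0.210261

Checks pass: Σm=0; 8 even; l₃=2∈[0,6].
(2·3+1)(2·3+1)(2·2+1) = 245
Δ: 4! 2! 2! / 9! → 1/3780
sum: t=1:−1/24 t=2:+1/4 t=3:−1/24 = 1/6
3j²(3 3 2; 0 0 0) = Δ·Π!·Σ² = 4/105  (sign +1)
sum: t=4:+1/48 = 1/48
3j²(3 3 2; -2 3 -1) = Δ·Π!·Σ² = 5/84  (sign -1)
combine: 4πI² = 245·4/105·5/84 = 5/9
take √, sign -1: I = -0.21026104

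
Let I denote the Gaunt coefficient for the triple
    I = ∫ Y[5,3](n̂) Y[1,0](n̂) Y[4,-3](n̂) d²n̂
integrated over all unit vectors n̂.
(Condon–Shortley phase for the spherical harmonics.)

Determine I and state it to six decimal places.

-0.196426

Rules hold: Σm=0, L=10 even, 4≤4≤6.
N = 11·3·9 = 297
Δ = 2!·8!·0!/11! = 1/495
Racah Σ t=1..1: t=1:−1/576 = -1/576
⇒ 3j(5 1 4; 0 0 0)² = 5/99, sgn -1
Racah Σ t=1..1: t=1:−1/5040 = -1/5040
⇒ 3j(5 1 4; 3 0 -3)² = 16/495, sgn +1
4πI² = N·(3j₀)²·(3jₘ)² = 16/33
I = -1·√(0.484848/4π) = -0.19642560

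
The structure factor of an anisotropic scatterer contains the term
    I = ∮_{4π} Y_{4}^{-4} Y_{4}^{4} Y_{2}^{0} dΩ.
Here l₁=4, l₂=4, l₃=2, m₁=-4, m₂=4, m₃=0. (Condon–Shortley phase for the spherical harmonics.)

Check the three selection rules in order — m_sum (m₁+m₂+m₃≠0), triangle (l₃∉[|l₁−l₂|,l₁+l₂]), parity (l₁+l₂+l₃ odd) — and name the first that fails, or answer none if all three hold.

m₁+m₂+m₃ = -4 + 4 + 0 = 0  ✓
triangle: |4−4|=0 ≤ l₃=2 ≤ 4+4=8  ✓
parity: l₁+l₂+l₃ = 10 is even  ✓

none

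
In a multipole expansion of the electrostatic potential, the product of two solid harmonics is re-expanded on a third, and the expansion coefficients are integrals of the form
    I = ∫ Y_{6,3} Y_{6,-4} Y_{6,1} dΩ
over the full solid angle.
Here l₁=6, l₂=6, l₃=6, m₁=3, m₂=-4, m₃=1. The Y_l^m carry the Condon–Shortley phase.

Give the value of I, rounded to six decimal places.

m-sum 0 ✓  L=18 even ✓  0≤6≤12 ✓
Π(2lᵢ+1) = 13×13×13 = 2197
triangle coeff Δ(6,6,6) = 1/325909584
Σ_t [0,6]: t=0:+1/373248000 t=1:−1/1728000 t=2:+1/110592 t=3:−1/46656 t=4:+1/110592 t=5:−1/1728000 t=6:+1/373248000 = -7/1555200
(3j)²=400/46189 [(6 6 6; 0 0 0)], sign=-1
Σ_t [0,2]: t=0:+1/1244160 t=1:−1/691200 t=2:+1/4147200 = -1/2488320
(3j)²=875/184756 [(6 6 6; 3 -4 1)], sign=+1
⇒ 4πI² = 1137500/12623809
I = (-1)√(1137500/12623809/(4π)) = -0.08467897

-0.084679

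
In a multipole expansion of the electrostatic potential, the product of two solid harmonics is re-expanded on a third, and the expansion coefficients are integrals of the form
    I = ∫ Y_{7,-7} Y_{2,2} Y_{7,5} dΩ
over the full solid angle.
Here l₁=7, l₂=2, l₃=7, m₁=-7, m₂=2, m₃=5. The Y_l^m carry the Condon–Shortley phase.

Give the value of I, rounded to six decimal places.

m-sum 0 ✓  L=16 even ✓  5≤7≤9 ✓
Π(2lᵢ+1) = 15×5×15 = 1125
triangle coeff Δ(7,2,7) = 1/185640
Σ_t [0,2]: t=0:+1/2419200 t=1:−1/518400 t=2:+1/2419200 = -1/907200
(3j)²=56/3315 [(7 2 7; 0 0 0)], sign=+1
Σ_t [2,2]: t=2:+1/1916006400 = 1/1916006400
(3j)²=1/340 [(7 2 7; -7 2 5)], sign=+1
⇒ 4πI² = 210/3757
I = (+1)√(210/3757/(4π)) = 0.06669359

0.066694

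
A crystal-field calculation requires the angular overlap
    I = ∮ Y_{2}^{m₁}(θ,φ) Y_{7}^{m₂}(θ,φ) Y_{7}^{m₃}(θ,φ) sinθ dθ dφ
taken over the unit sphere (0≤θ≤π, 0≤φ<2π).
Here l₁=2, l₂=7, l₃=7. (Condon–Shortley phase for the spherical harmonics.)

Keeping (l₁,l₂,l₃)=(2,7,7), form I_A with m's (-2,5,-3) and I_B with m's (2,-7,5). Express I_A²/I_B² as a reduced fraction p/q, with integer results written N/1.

396/91

l's match ⇒ only the (l;m) 3-j factors differ between A and B.
A: triangle coeff Δ(2,7,7) = 1/185640; Σ_t [2,2]: t=2:+1/29030400 = 1/29030400; (3j)²=99/7735 [(2 7 7; -2 5 -3)], sign=+1
B: triangle coeff Δ(2,7,7) = 1/185640; Σ_t [0,0]: t=0:+1/1916006400 = 1/1916006400; (3j)²=1/340 [(2 7 7; 2 -7 5)], sign=+1
I_A²/I_B² = (99/7735)/(1/340) = 396/91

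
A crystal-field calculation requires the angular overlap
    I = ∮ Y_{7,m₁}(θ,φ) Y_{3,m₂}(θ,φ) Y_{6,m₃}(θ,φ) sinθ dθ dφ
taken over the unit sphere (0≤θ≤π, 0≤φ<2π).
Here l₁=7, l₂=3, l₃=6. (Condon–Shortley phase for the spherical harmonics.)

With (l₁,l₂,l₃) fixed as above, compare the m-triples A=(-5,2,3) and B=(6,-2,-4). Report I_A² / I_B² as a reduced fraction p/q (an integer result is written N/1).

375/832

Shared (l₁,l₂,l₃)=(7,3,6): N and (l;000)² cancel in I_A²/I_B².
A: Δ = 4!·10!·2!/17! = 1/2042040; Racah Σ t=3..4: t=3:−1/4354560 t=4:+1/1935360 = 1/3483648; ⇒ 3j(7 3 6; -5 2 3)² = 125/12376, sgn -1
B: Δ = 4!·10!·2!/17! = 1/2042040; Racah Σ t=0..1: t=0:+1/8709120 t=1:−1/43545600 = 1/10886400; ⇒ 3j(7 3 6; 6 -2 -4)² = 8/357, sgn +1
I_A²/I_B² = (125/12376)/(8/357) = 375/832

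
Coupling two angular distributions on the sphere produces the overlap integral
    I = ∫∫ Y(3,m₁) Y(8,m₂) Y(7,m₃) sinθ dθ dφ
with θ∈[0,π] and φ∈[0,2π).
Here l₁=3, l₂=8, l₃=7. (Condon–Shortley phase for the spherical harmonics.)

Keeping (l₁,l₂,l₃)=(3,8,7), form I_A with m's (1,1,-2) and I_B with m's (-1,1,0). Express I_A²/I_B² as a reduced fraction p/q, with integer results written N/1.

Same 3,8,7: normalisation and zero-m 3j drop out of the ratio.
A: Δ: 4! 2! 12! / 19! → 1/5290740; sum: t=0:+1/104509440 t=1:−1/5806080 t=2:+1/4838400 = 23/522547200; 3j²(3 8 7; 1 1 -2) = Δ·Π!·Σ² = 529/377910  (sign -1)
B: Δ: 4! 2! 12! / 19! → 1/5290740; sum: t=2:+1/4838400 t=3:−1/3110400 t=4:+1/29030400 = -1/12441600; 3j²(3 8 7; -1 1 0) = Δ·Π!·Σ² = 343/125970  (sign +1)
I_A²/I_B² = (529/377910)/(343/125970) = 529/1029

529/1029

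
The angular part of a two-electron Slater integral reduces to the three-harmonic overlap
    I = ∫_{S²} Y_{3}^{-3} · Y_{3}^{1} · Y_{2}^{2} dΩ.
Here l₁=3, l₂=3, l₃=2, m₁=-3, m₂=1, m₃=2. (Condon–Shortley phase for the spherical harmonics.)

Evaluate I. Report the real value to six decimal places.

0.132981

m-sum 0 ✓  L=8 even ✓  0≤2≤6 ✓
Π(2lᵢ+1) = 7×7×5 = 245
triangle coeff Δ(3,3,2) = 1/3780
Σ_t [1,3]: t=1:−1/24 t=2:+1/4 t=3:−1/24 = 1/6
(3j)²=4/105 [(3 3 2; 0 0 0)], sign=+1
Σ_t [4,4]: t=4:+1/96 = 1/96
(3j)²=1/42 [(3 3 2; -3 1 2)], sign=+1
⇒ 4πI² = 2/9
I = (+1)√(2/9/(4π)) = 0.13298076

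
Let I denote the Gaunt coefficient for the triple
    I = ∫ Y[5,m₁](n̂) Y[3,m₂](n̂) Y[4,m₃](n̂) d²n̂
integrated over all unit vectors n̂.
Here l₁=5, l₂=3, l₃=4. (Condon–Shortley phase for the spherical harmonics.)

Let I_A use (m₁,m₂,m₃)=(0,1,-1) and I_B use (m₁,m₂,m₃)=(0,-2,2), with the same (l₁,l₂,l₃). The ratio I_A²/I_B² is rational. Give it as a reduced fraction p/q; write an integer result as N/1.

l's match ⇒ only the (l;m) 3-j factors differ between A and B.
A: triangle coeff Δ(5,3,4) = 1/180180; Σ_t [2,4]: t=2:+1/288 t=3:−1/288 t=4:+1/5760 = 1/5760; (3j)²=1/12012 [(5 3 4; 0 1 -1)], sign=-1
B: triangle coeff Δ(5,3,4) = 1/180180; Σ_t [0,1]: t=0:+1/2880 t=1:−1/576 = -1/720; (3j)²=80/3003 [(5 3 4; 0 -2 2)], sign=-1
I_A²/I_B² = (1/12012)/(80/3003) = 1/320

1/320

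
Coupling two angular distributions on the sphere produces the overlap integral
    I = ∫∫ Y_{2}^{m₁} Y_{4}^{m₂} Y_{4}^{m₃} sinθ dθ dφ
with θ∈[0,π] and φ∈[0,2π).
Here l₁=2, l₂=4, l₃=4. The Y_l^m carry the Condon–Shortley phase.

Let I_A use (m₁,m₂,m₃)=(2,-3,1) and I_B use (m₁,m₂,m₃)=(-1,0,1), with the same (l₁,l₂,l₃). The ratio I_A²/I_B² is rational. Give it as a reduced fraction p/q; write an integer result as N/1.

Same 2,4,4: normalisation and zero-m 3j drop out of the ratio.
A: Δ: 2! 2! 6! / 11! → 1/13860; sum: t=0:+1/480 = 1/480; 3j²(2 4 4; 2 -3 1) = Δ·Π!·Σ² = 3/110  (sign -1)
B: Δ: 2! 2! 6! / 11! → 1/13860; sum: t=1:−1/72 t=2:+1/96 = -1/288; 3j²(2 4 4; -1 0 1) = Δ·Π!·Σ² = 1/462  (sign +1)
I_A²/I_B² = (3/110)/(1/462) = 63/5

63/5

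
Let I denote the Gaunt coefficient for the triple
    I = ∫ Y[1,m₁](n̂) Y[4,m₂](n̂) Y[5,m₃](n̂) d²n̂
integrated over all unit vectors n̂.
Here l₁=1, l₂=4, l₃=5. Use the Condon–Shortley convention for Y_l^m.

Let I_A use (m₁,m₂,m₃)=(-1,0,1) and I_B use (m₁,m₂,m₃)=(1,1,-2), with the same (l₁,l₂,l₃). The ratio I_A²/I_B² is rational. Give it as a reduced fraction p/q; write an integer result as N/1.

5/7

l's match ⇒ only the (l;m) 3-j factors differ between A and B.
A: triangle coeff Δ(1,4,5) = 1/495; Σ_t [0,0]: t=0:+1/1152 = 1/1152; (3j)²=1/33 [(1 4 5; -1 0 1)], sign=+1
B: triangle coeff Δ(1,4,5) = 1/495; Σ_t [0,0]: t=0:+1/1440 = 1/1440; (3j)²=7/165 [(1 4 5; 1 1 -2)], sign=-1
I_A²/I_B² = (1/33)/(7/165) = 5/7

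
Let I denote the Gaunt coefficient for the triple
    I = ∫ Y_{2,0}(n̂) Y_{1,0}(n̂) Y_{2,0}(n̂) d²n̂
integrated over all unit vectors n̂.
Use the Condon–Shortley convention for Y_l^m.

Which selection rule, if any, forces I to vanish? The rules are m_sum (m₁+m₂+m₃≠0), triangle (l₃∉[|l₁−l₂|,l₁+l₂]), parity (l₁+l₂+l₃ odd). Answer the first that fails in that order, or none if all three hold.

parity

Σmᵢ = 0  ✓
l₃∈[|l₁−l₂|,l₁+l₂]=[1,3], have l₃=2  ✓
Σlᵢ = 5 ⇒ odd  ✗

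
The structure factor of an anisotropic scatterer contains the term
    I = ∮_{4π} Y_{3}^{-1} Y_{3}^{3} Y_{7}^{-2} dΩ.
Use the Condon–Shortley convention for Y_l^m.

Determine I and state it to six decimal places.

|3−3|≤7≤3+3 violated ⇒ I = 0

0.000000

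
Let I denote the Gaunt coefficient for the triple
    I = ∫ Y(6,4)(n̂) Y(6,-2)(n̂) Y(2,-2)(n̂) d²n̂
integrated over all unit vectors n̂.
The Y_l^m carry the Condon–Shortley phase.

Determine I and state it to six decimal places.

-0.153870

Rules hold: Σm=0, L=14 even, 0≤2≤12.
N = 13·13·5 = 845
Δ = 10!·2!·2!/15! = 1/90090
Racah Σ t=4..6: t=4:+1/69120 t=5:−1/14400 t=6:+1/69120 = -7/172800
⇒ 3j(6 6 2; 0 0 0)² = 14/715, sgn -1
Racah Σ t=2..2: t=2:+1/322560 = 1/322560
⇒ 3j(6 6 2; 4 -2 -2)² = 18/1001, sgn +1
4πI² = N·(3j₀)²·(3jₘ)² = 36/121
I = -1·√(0.297521/4π) = -0.15386989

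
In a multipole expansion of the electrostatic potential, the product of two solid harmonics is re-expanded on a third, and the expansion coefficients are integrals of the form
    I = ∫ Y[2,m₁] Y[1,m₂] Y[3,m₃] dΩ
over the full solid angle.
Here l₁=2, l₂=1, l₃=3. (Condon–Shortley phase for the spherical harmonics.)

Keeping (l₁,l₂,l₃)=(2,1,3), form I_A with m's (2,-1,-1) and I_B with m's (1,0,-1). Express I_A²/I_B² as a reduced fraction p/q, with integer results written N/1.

1/8

Shared (l₁,l₂,l₃)=(2,1,3): N and (l;000)² cancel in I_A²/I_B².
A: Δ = 0!·4!·2!/7! = 1/105; Racah Σ t=0..0: t=0:+1/48 = 1/48; ⇒ 3j(2 1 3; 2 -1 -1)² = 1/105, sgn +1
B: Δ = 0!·4!·2!/7! = 1/105; Racah Σ t=0..0: t=0:+1/6 = 1/6; ⇒ 3j(2 1 3; 1 0 -1)² = 8/105, sgn +1
I_A²/I_B² = (1/105)/(8/105) = 1/8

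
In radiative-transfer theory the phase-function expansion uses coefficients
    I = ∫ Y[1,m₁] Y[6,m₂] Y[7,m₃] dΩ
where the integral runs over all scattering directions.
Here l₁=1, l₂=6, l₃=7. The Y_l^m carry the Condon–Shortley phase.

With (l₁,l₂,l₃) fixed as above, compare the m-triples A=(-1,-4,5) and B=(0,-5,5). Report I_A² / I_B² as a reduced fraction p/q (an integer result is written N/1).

Shared (l₁,l₂,l₃)=(1,6,7): N and (l;000)² cancel in I_A²/I_B².
A: Δ = 0!·2!·12!/15! = 1/1365; Racah Σ t=0..0: t=0:+1/14515200 = 1/14515200; ⇒ 3j(1 6 7; -1 -4 5)² = 22/455, sgn +1
B: Δ = 0!·2!·12!/15! = 1/1365; Racah Σ t=0..0: t=0:+1/39916800 = 1/39916800; ⇒ 3j(1 6 7; 0 -5 5)² = 8/455, sgn +1
I_A²/I_B² = (22/455)/(8/455) = 11/4

11/4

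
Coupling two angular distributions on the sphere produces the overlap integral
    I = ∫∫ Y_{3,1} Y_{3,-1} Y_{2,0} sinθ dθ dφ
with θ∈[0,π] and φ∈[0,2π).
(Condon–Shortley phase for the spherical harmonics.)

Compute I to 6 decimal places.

-0.126157

Checks pass: Σm=0; 8 even; l₃=2∈[0,6].
(2·3+1)(2·3+1)(2·2+1) = 245
Δ: 4! 2! 2! / 9! → 1/3780
sum: t=1:−1/24 t=2:+1/4 t=3:−1/24 = 1/6
3j²(3 3 2; 0 0 0) = Δ·Π!·Σ² = 4/105  (sign +1)
sum: t=0:+1/96 t=1:−1/6 t=2:+1/16 = -3/32
3j²(3 3 2; 1 -1 0) = Δ·Π!·Σ² = 3/140  (sign -1)
combine: 4πI² = 245·4/105·3/140 = 1/5
take √, sign -1: I = -0.12615663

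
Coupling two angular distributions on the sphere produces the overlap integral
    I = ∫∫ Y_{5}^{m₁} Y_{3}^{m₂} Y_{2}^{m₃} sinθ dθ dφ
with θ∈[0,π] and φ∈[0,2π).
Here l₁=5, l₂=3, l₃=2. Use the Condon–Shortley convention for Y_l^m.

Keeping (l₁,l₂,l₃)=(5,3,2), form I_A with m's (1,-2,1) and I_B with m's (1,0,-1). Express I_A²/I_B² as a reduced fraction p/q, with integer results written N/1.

Shared (l₁,l₂,l₃)=(5,3,2): N and (l;000)² cancel in I_A²/I_B².
A: Δ = 6!·4!·0!/11! = 1/2310; Racah Σ t=1..1: t=1:−1/720 = -1/720; ⇒ 3j(5 3 2; 1 -2 1)² = 4/385, sgn +1
B: Δ = 6!·4!·0!/11! = 1/2310; Racah Σ t=3..3: t=3:−1/216 = -1/216; ⇒ 3j(5 3 2; 1 0 -1)² = 8/231, sgn +1
I_A²/I_B² = (4/385)/(8/231) = 3/10

3/10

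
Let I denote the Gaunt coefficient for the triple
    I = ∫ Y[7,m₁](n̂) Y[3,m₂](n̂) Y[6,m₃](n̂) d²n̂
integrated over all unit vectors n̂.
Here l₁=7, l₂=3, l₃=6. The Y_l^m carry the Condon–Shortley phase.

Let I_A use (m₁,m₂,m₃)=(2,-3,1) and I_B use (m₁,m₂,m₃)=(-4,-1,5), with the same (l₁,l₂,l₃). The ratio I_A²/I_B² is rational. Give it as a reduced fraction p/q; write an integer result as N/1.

Shared (l₁,l₂,l₃)=(7,3,6): N and (l;000)² cancel in I_A²/I_B².
A: Δ = 4!·10!·2!/17! = 1/2042040; Racah Σ t=0..0: t=0:+1/691200 = 1/691200; ⇒ 3j(7 3 6; 2 -3 1)² = 189/9724, sgn -1
B: Δ = 4!·10!·2!/17! = 1/2042040; Racah Σ t=1..2: t=1:−1/21772800 t=2:+1/2903040 = 13/43545600; ⇒ 3j(7 3 6; -4 -1 5)² = 143/7140, sgn -1
I_A²/I_B² = (189/9724)/(143/7140) = 19845/20449

19845/20449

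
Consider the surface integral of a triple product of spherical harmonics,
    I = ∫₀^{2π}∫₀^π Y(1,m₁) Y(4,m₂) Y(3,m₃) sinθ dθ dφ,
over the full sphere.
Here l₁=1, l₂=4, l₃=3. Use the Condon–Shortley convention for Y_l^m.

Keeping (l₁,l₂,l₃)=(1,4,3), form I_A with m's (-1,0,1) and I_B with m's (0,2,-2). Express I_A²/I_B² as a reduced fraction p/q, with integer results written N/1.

1/2

l's match ⇒ only the (l;m) 3-j factors differ between A and B.
A: triangle coeff Δ(1,4,3) = 1/252; Σ_t [2,2]: t=2:+1/96 = 1/96; (3j)²=1/42 [(1 4 3; -1 0 1)], sign=+1
B: triangle coeff Δ(1,4,3) = 1/252; Σ_t [1,1]: t=1:−1/120 = -1/120; (3j)²=1/21 [(1 4 3; 0 2 -2)], sign=+1
I_A²/I_B² = (1/42)/(1/21) = 1/2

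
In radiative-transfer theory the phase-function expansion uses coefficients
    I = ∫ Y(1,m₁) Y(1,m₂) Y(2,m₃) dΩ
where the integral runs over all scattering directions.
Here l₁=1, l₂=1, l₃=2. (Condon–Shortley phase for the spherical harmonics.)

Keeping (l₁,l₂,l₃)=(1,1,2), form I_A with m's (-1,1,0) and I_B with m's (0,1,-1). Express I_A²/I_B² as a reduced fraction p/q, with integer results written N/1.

l's match ⇒ only the (l;m) 3-j factors differ between A and B.
A: triangle coeff Δ(1,1,2) = 1/30; Σ_t [0,0]: t=0:+1/4 = 1/4; (3j)²=1/30 [(1 1 2; -1 1 0)], sign=+1
B: triangle coeff Δ(1,1,2) = 1/30; Σ_t [0,0]: t=0:+1/2 = 1/2; (3j)²=1/10 [(1 1 2; 0 1 -1)], sign=-1
I_A²/I_B² = (1/30)/(1/10) = 1/3

1/3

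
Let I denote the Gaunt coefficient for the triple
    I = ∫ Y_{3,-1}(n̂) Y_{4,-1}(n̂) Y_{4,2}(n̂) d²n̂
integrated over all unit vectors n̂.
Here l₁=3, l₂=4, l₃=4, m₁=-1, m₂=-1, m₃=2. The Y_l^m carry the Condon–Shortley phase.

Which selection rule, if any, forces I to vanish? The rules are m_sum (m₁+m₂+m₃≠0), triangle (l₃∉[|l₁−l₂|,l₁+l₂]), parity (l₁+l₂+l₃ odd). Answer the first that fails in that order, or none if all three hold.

parity

Σmᵢ = 0  ✓
l₃∈[|l₁−l₂|,l₁+l₂]=[1,7], have l₃=4  ✓
Σlᵢ = 11 ⇒ odd  ✗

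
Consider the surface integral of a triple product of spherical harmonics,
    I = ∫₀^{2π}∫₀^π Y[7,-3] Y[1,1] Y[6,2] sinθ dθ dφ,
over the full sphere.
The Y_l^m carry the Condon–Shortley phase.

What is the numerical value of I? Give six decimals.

Checks pass: Σm=0; 14 even; l₃=6∈[6,8].
(2·7+1)(2·1+1)(2·6+1) = 585
Δ: 2! 12! 0! / 15! → 1/1365
sum: t=1:−1/518400 = -1/518400
3j²(7 1 6; 0 0 0) = Δ·Π!·Σ² = 7/195  (sign -1)
sum: t=2:+1/1935360 = 1/1935360
3j²(7 1 6; -3 1 2) = Δ·Π!·Σ² = 3/91  (sign +1)
combine: 4πI² = 585·7/195·3/91 = 9/13
take √, sign -1: I = -0.23471705

-0.234717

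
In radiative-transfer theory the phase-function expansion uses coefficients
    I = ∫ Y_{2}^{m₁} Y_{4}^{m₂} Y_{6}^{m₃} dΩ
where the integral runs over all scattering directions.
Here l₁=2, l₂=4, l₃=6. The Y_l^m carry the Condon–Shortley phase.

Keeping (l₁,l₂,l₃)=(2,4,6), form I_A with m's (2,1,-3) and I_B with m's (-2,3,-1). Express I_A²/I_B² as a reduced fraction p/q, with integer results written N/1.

Same 2,4,6: normalisation and zero-m 3j drop out of the ratio.
A: Δ: 0! 4! 8! / 13! → 1/6435; sum: t=0:+1/17280 = 1/17280; 3j²(2 4 6; 2 1 -3) = Δ·Π!·Σ² = 14/715  (sign -1)
B: Δ: 0! 4! 8! / 13! → 1/6435; sum: t=0:+1/120960 = 1/120960; 3j²(2 4 6; -2 3 -1) = Δ·Π!·Σ² = 1/1287  (sign -1)
I_A²/I_B² = (14/715)/(1/1287) = 126/5

126/5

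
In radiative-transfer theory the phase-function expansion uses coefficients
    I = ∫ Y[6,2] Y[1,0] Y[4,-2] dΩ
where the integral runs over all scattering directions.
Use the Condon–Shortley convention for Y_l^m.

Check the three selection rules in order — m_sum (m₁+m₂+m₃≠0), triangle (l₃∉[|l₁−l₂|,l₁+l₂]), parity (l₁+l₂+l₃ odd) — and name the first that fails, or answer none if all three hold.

triangle

m₁+m₂+m₃ = 2 + 0 − 2 = 0  ✓
triangle: |6−1|=5 ≤ l₃=4 ≤ 6+1=7  ✗
parity: l₁+l₂+l₃ = 11 is odd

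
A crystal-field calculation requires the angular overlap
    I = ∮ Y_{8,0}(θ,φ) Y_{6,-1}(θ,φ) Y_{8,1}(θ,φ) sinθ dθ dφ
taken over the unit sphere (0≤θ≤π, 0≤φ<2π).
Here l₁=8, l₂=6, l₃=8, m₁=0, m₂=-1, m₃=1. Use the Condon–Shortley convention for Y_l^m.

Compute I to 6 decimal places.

Rules hold: Σm=0, L=22 even, 2≤8≤14.
N = 17·13·17 = 3757
Δ = 6!·10!·6!/23! = 1/13742520792
Racah Σ t=0..6: t=0:+1/41803776000 t=1:−1/435456000 t=2:+1/39813120 t=3:−1/18662400 t=4:+1/39813120 t=5:−1/435456000 t=6:+1/41803776000 = -11/1393459200
⇒ 3j(8 6 8; 0 0 0)² = 600/96577, sgn -1
Racah Σ t=0..5: t=0:+1/6967296000 t=1:−1/174182400 t=2:+1/29859840 t=3:−1/24883200 t=4:+1/99532800 t=5:−1/2612736000 = -11/4180377600
⇒ 3j(8 6 8; 0 -1 1)² = 175/193154, sgn +1
4πI² = N·(3j₀)²·(3jₘ)² = 52500/2482597
I = -1·√(0.0211472/4π) = -0.04102245

-0.041022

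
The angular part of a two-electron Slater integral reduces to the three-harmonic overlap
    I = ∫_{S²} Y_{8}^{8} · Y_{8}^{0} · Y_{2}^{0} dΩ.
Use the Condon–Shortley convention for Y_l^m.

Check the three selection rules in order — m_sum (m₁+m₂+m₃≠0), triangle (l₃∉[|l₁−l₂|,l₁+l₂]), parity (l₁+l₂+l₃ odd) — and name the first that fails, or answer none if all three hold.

azimuthal sum: 8 + 0 + 0 = 8  ✗
0 ≤ 2 ≤ 16 (triangle on l)
L = 8 + 8 + 2 = 18 (even)

m_sum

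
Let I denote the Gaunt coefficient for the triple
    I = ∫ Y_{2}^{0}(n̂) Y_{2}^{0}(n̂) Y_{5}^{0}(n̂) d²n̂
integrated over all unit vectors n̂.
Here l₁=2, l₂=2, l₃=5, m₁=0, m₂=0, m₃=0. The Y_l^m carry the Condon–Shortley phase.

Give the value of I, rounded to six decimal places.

l₃=5 ∉ [0,4] — triangle fails ⇒ I = 0

0.000000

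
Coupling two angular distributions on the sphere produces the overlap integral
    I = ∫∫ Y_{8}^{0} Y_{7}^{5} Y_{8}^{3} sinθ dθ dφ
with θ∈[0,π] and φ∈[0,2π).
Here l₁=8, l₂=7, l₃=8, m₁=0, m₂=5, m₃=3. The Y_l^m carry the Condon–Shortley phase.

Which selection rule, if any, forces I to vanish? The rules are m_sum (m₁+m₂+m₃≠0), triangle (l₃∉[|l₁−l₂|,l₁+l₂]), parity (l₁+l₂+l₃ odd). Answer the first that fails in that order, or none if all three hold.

m_sum

azimuthal sum: 0 + 5 + 3 = 8  ✗
1 ≤ 8 ≤ 15 (triangle on l)
L = 8 + 7 + 8 = 23 (odd)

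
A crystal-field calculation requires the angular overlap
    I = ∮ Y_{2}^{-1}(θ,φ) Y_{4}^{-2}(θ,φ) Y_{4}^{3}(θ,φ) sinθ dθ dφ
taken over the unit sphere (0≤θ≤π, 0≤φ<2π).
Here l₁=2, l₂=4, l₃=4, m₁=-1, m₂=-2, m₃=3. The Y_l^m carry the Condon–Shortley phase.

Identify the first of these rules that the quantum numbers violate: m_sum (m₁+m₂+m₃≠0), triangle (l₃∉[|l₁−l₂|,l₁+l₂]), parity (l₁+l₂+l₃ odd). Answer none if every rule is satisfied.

none

Σmᵢ = 0  ✓
l₃∈[|l₁−l₂|,l₁+l₂]=[2,6], have l₃=4  ✓
Σlᵢ = 10 ⇒ even  ✓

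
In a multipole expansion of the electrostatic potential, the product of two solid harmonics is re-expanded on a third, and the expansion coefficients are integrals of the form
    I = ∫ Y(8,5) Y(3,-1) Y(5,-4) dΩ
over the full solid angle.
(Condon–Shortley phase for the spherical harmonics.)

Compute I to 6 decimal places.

Checks pass: Σm=0; 16 even; l₃=5∈[5,11].
(2·8+1)(2·3+1)(2·5+1) = 1309
Δ: 6! 10! 0! / 17! → 1/136136
sum: t=3:−1/518400 = -1/518400
3j²(8 3 5; 0 0 0) = Δ·Π!·Σ² = 56/2431  (sign +1)
sum: t=2:+1/17418240 = 1/17418240
3j²(8 3 5; 5 -1 -4) = Δ·Π!·Σ² = 15/952  (sign -1)
combine: 4πI² = 1309·56/2431·15/952 = 105/221
take √, sign -1: I = -0.19444357

-0.194444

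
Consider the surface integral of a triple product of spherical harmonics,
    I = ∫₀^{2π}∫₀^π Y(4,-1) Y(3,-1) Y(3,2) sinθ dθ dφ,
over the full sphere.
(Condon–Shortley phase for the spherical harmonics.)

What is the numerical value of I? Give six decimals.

0.145070

Rules hold: Σm=0, L=10 even, 1≤3≤7.
N = 9·7·7 = 441
Δ = 4!·4!·2!/11! = 1/34650
Racah Σ t=1..3: t=1:−1/72 t=2:+1/16 t=3:−1/72 = 5/144
⇒ 3j(4 3 3; 0 0 0)² = 2/77, sgn -1
Racah Σ t=1..2: t=1:−1/144 t=2:+1/48 = 1/72
⇒ 3j(4 3 3; -1 -1 2)² = 16/693, sgn -1
4πI² = N·(3j₀)²·(3jₘ)² = 32/121
I = +1·√(0.264463/4π) = 0.14506992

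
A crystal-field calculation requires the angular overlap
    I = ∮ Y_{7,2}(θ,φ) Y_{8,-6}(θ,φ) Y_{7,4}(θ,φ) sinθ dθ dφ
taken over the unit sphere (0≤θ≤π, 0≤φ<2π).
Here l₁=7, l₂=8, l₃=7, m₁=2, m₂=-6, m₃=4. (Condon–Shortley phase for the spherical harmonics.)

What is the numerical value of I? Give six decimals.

-0.077114

m-sum 0 ✓  L=22 even ✓  1≤7≤15 ✓
Π(2lᵢ+1) = 15×17×15 = 3825
triangle coeff Δ(7,8,7) = 1/22086194130
Σ_t [1,7]: t=1:−1/18289152000 t=2:+1/248832000 t=3:−1/24883200 t=4:+1/11943936 t=5:−1/24883200 t=6:+1/248832000 t=7:−1/18289152000 = 11/975421440
(3j)²=1750/289731 [(7 8 7; 0 0 0)], sign=-1
Σ_t [0,2]: t=0:+1/6967296000 t=1:−1/1219276800 t=2:+1/2090188800 = -29/146313216000
(3j)²=841/260015 [(7 8 7; 2 -6 4)], sign=+1
⇒ 4πI² = 3153750/42204149
I = (-1)√(3153750/42204149/(4π)) = -0.07711363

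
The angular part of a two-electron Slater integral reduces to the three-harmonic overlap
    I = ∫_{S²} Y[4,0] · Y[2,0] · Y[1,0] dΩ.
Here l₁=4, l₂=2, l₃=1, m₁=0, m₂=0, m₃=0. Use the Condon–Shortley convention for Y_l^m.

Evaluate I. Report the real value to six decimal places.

0.000000

l₃=1 ∉ [2,6] — triangle fails ⇒ I = 0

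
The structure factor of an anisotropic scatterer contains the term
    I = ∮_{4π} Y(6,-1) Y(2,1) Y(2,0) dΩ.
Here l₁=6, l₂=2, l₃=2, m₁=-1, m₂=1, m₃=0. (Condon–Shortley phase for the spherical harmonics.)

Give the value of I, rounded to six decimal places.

l₃=2 ∉ [4,8] — triangle fails ⇒ I = 0

0.000000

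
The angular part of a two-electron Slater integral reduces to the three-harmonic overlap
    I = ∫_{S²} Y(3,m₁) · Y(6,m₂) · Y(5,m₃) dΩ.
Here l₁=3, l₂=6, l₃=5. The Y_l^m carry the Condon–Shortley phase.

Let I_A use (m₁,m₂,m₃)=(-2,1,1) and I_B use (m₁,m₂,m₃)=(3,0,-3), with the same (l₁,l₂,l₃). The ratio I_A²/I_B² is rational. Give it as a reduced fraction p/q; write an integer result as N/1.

3/2

Shared (l₁,l₂,l₃)=(3,6,5): N and (l;000)² cancel in I_A²/I_B².
A: Δ = 4!·2!·8!/15! = 1/675675; Racah Σ t=3..4: t=3:−1/6912 t=4:+1/17280 = -1/11520; ⇒ 3j(3 6 5; -2 1 1)² = 2/143, sgn -1
B: Δ = 4!·2!·8!/15! = 1/675675; Racah Σ t=0..0: t=0:+1/69120 = 1/69120; ⇒ 3j(3 6 5; 3 0 -3)² = 4/429, sgn +1
I_A²/I_B² = (2/143)/(4/429) = 3/2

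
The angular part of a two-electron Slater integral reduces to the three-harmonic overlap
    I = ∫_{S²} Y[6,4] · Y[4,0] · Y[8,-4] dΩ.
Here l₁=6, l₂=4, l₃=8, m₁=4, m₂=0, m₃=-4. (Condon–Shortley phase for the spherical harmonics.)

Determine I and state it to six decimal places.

-0.104792

Checks pass: Σm=0; 18 even; l₃=8∈[2,10].
(2·6+1)(2·4+1)(2·8+1) = 1989
Δ: 2! 10! 6! / 19! → 1/23279256
sum: t=0:+1/1658880 t=1:−1/518400 t=2:+1/1658880 = -1/1382400
3j²(6 4 8; 0 0 0) = Δ·Π!·Σ² = 504/46189  (sign -1)
sum: t=0:+1/7741440 t=1:−1/13063680 t=2:+1/348364800 = 29/522547200
3j²(6 4 8; 4 0 -4) = Δ·Π!·Σ² = 1682/264537  (sign +1)
combine: 4πI² = 1989·504/46189·1682/264537 = 121104/877591
take √, sign -1: I = -0.10479202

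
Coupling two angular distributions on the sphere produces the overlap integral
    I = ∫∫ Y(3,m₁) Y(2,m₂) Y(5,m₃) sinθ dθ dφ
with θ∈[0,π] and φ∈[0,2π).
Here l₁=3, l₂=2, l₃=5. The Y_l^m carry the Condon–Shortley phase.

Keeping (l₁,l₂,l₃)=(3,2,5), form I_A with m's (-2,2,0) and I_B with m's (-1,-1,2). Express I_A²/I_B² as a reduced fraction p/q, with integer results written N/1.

1/21

l's match ⇒ only the (l;m) 3-j factors differ between A and B.
A: triangle coeff Δ(3,2,5) = 1/2310; Σ_t [0,0]: t=0:+1/2880 = 1/2880; (3j)²=1/462 [(3 2 5; -2 2 0)], sign=-1
B: triangle coeff Δ(3,2,5) = 1/2310; Σ_t [0,0]: t=0:+1/288 = 1/288; (3j)²=1/22 [(3 2 5; -1 -1 2)], sign=-1
I_A²/I_B² = (1/462)/(1/22) = 1/21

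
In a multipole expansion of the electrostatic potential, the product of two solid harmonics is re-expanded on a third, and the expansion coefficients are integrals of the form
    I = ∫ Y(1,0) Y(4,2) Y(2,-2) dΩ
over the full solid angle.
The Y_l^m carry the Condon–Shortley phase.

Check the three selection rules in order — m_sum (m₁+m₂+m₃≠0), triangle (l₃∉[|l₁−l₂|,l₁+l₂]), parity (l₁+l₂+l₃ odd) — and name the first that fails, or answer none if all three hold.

triangle

Σmᵢ = 0  ✓
l₃∈[|l₁−l₂|,l₁+l₂]=[3,5], have l₃=2  ✗
Σlᵢ = 7 ⇒ odd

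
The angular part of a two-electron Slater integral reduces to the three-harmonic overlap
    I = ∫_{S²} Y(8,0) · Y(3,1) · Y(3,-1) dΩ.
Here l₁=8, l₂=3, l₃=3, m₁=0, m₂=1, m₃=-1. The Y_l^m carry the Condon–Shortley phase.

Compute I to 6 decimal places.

0.000000

l₃=3 ∉ [5,11] — triangle fails ⇒ I = 0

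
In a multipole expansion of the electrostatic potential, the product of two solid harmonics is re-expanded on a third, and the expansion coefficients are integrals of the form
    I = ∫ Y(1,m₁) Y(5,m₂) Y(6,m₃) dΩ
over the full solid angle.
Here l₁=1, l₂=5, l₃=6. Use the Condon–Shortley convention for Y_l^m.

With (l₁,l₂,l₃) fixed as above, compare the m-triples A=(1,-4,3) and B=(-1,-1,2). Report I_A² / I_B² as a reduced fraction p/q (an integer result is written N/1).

3/28

l's match ⇒ only the (l;m) 3-j factors differ between A and B.
A: triangle coeff Δ(1,5,6) = 1/858; Σ_t [0,0]: t=0:+1/725760 = 1/725760; (3j)²=1/286 [(1 5 6; 1 -4 3)], sign=-1
B: triangle coeff Δ(1,5,6) = 1/858; Σ_t [0,0]: t=0:+1/34560 = 1/34560; (3j)²=14/429 [(1 5 6; -1 -1 2)], sign=+1
I_A²/I_B² = (1/286)/(14/429) = 3/28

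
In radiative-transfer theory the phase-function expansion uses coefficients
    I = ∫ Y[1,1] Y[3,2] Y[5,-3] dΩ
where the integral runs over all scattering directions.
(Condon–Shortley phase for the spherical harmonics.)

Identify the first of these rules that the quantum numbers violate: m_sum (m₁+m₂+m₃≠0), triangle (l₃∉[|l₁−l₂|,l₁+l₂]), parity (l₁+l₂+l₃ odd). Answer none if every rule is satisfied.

m₁+m₂+m₃ = 1 + 2 − 3 = 0  ✓
triangle: |1−3|=2 ≤ l₃=5 ≤ 1+3=4  ✗
parity: l₁+l₂+l₃ = 9 is odd

triangle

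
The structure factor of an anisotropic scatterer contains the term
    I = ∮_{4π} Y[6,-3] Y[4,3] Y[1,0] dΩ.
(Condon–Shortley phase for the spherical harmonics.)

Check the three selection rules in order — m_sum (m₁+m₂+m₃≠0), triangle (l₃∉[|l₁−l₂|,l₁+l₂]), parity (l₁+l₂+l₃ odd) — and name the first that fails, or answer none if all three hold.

triangle

m₁+m₂+m₃ = -3 + 3 + 0 = 0  ✓
triangle: |6−4|=2 ≤ l₃=1 ≤ 6+4=10  ✗
parity: l₁+l₂+l₃ = 11 is odd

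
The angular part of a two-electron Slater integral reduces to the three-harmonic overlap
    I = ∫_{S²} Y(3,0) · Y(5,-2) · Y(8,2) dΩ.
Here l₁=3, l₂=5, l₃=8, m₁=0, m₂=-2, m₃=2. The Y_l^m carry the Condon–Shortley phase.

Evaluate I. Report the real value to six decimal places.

Checks pass: Σm=0; 16 even; l₃=8∈[2,8].
(2·3+1)(2·5+1)(2·8+1) = 1309
Δ: 0! 6! 10! / 17! → 1/136136
sum: t=0:+1/518400 = 1/518400
3j²(3 5 8; 0 0 0) = Δ·Π!·Σ² = 56/2431  (sign +1)
sum: t=0:+1/1088640 = 1/1088640
3j²(3 5 8; 0 -2 2) = Δ·Π!·Σ² = 300/17017  (sign +1)
combine: 4πI² = 1309·56/2431·300/17017 = 16800/31603
take √, sign +1: I = 0.20567692

0.205677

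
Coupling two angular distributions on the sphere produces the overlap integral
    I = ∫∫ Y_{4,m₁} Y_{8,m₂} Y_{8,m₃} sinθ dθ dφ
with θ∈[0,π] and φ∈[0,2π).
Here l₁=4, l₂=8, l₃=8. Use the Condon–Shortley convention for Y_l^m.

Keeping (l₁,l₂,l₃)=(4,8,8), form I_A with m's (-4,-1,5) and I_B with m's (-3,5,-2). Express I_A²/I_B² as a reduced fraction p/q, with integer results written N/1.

5/7

Shared (l₁,l₂,l₃)=(4,8,8): N and (l;000)² cancel in I_A²/I_B².
A: Δ = 4!·4!·12!/21! = 1/185175900; Racah Σ t=4..4: t=4:+1/1254113280 = 1/1254113280; ⇒ 3j(4 8 8; -4 -1 5)² = 55/5814, sgn -1
B: Δ = 4!·4!·12!/21! = 1/185175900; Racah Σ t=3..4: t=3:−1/1045094400 t=4:+1/313528320 = 1/447897600; ⇒ 3j(4 8 8; -3 5 -2)² = 77/5814, sgn +1
I_A²/I_B² = (55/5814)/(77/5814) = 5/7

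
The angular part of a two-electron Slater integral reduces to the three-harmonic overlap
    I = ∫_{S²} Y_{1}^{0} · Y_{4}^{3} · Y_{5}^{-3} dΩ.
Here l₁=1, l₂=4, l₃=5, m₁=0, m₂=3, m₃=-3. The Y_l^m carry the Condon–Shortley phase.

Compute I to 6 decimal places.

m-sum 0 ✓  L=10 even ✓  3≤5≤5 ✓
Π(2lᵢ+1) = 3×9×11 = 297
triangle coeff Δ(1,4,5) = 1/495
Σ_t [0,0]: t=0:+1/576 = 1/576
(3j)²=5/99 [(1 4 5; 0 0 0)], sign=-1
Σ_t [0,0]: t=0:+1/5040 = 1/5040
(3j)²=16/495 [(1 4 5; 0 3 -3)], sign=+1
⇒ 4πI² = 16/33
I = (-1)√(16/33/(4π)) = -0.19642560

-0.196426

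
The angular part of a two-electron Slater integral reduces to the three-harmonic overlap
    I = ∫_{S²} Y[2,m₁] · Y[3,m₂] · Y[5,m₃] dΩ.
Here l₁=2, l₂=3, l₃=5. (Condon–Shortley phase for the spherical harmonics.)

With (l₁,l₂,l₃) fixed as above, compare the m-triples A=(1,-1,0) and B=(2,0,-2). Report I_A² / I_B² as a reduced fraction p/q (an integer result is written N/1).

10/7

l's match ⇒ only the (l;m) 3-j factors differ between A and B.
A: triangle coeff Δ(2,3,5) = 1/2310; Σ_t [0,0]: t=0:+1/288 = 1/288; (3j)²=5/231 [(2 3 5; 1 -1 0)], sign=-1
B: triangle coeff Δ(2,3,5) = 1/2310; Σ_t [0,0]: t=0:+1/864 = 1/864; (3j)²=1/66 [(2 3 5; 2 0 -2)], sign=-1
I_A²/I_B² = (5/231)/(1/66) = 10/7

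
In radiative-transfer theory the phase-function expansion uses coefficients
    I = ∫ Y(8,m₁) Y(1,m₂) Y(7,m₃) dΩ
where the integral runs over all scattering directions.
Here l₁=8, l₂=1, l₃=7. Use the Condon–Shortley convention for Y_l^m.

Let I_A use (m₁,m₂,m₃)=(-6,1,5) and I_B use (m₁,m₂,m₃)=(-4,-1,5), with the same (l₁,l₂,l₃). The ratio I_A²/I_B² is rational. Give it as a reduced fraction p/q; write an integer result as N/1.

Shared (l₁,l₂,l₃)=(8,1,7): N and (l;000)² cancel in I_A²/I_B².
A: Δ = 2!·14!·0!/17! = 1/2040; Racah Σ t=2..2: t=2:+1/1916006400 = 1/1916006400; ⇒ 3j(8 1 7; -6 1 5)² = 91/2040, sgn +1
B: Δ = 2!·14!·0!/17! = 1/2040; Racah Σ t=0..0: t=0:+1/1916006400 = 1/1916006400; ⇒ 3j(8 1 7; -4 -1 5)² = 1/340, sgn +1
I_A²/I_B² = (91/2040)/(1/340) = 91/6

91/6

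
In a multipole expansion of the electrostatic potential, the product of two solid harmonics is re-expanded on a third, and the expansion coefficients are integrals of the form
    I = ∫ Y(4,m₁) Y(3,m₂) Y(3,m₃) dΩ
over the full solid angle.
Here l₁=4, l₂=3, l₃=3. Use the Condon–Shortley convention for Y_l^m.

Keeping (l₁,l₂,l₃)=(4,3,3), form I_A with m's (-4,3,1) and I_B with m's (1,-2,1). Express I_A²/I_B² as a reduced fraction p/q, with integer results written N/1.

21/16

Same 4,3,3: normalisation and zero-m 3j drop out of the ratio.
A: Δ: 4! 4! 2! / 11! → 1/34650; sum: t=4:+1/1152 = 1/1152; 3j²(4 3 3; -4 3 1) = Δ·Π!·Σ² = 1/33  (sign +1)
B: Δ: 4! 4! 2! / 11! → 1/34650; sum: t=0:+1/144 t=1:−1/48 = -1/72; 3j²(4 3 3; 1 -2 1) = Δ·Π!·Σ² = 16/693  (sign -1)
I_A²/I_B² = (1/33)/(16/693) = 21/16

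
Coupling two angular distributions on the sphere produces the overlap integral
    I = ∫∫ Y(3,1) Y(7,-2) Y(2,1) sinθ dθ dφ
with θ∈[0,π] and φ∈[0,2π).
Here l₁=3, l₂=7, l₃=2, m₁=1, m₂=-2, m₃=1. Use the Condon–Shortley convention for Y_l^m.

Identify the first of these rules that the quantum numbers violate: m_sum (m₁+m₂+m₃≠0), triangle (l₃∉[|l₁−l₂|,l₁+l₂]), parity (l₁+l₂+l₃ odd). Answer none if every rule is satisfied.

triangle

azimuthal sum: 1 − 2 + 1 = 0  ✓
4 ≤ 2 ≤ 10 (triangle on l)  ✗
L = 3 + 7 + 2 = 12 (even)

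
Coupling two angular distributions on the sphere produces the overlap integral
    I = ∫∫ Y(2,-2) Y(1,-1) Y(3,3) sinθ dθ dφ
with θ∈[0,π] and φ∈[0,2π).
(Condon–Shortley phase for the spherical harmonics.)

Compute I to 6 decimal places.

-0.319865

m-sum 0 ✓  L=6 even ✓  1≤3≤3 ✓
Π(2lᵢ+1) = 5×3×7 = 105
triangle coeff Δ(2,1,3) = 1/105
Σ_t [0,0]: t=0:+1/4 = 1/4
(3j)²=3/35 [(2 1 3; 0 0 0)], sign=-1
Σ_t [0,0]: t=0:+1/48 = 1/48
(3j)²=1/7 [(2 1 3; -2 -1 3)], sign=+1
⇒ 4πI² = 9/7
I = (-1)√(9/7/(4π)) = -0.31986543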